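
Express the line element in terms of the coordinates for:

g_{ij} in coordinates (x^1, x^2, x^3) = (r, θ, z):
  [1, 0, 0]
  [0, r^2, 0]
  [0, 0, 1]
ds^2 = g_{ij} dx^i dx^j; only the non-zero components contribute.
ds^2 = dr^2 + r^2 dθ^2 + dz^2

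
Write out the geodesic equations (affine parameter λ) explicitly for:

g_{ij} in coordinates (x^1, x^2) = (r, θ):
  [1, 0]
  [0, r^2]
Geodesic equation: d^2x^k/dλ^2 + Γ^k_{ij} (dx^i/dλ)(dx^j/dλ) = 0.
Non-zero Christoffel symbols:
Γ^r_{θ θ} = -r
Γ^θ_{r θ} = 1/r
Substituting (the symmetric pair Γ^k_{ij}, Γ^k_{ji} combines into a factor 2):
d^2r/dλ^2 - r (dθ/dλ)^2 = 0
d^2θ/dλ^2 + (2/r) (dr/dλ)(dθ/dλ) = 0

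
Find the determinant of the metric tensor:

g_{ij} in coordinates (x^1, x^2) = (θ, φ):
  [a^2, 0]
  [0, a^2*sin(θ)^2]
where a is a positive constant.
For a 2×2 metric: det(g) = g_{11}·g_{22} - g_{12}·g_{21}
= (a^2)·(a^2*sin(θ)^2) - (0)·(0)
= a^4*sin(θ)^2 - 0
det(g) = a^4*sin(θ)^2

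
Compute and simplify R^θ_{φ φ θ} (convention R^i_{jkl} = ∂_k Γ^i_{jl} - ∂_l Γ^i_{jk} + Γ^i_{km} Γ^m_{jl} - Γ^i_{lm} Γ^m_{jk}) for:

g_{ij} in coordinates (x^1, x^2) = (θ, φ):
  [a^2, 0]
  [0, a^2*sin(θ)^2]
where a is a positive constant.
Non-zero Christoffel symbols (Γ^k_{ij} = Γ^k_{ji}):
Γ^θ_{φ φ} = -sin(2*θ)/2
Γ^φ_{θ φ} = 1/tan(θ)
R^θ_{φ φ θ} = ∂_φ Γ^θ_{φ θ} - ∂_θ Γ^θ_{φ φ} + Γ^θ_{φ m} Γ^m_{φ θ} - Γ^θ_{θ m} Γ^m_{φ φ}
  = (0) - (-cos(2*θ)) + (-cos(θ)^2) - (0) = -sin(θ)^2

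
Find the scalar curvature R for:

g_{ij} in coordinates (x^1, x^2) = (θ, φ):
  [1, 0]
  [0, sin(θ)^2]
Non-zero Christoffel symbols (Γ^k_{ij} = Γ^k_{ji}):
Γ^θ_{φ φ} = -sin(2*θ)/2
Γ^φ_{θ φ} = 1/tan(θ)
Ricci tensor (R_{ij} = R^k_{ikj}): R_{θθ} = 1, R_{θφ} = 0, R_{φφ} = sin(θ)^2
Inverse metric: g^{θθ} = 1, g^{φφ} = 1/sin(θ)^2
R = g^{ij} R_{ij} = (1)(1) + (1/sin(θ)^2)(sin(θ)^2) = 2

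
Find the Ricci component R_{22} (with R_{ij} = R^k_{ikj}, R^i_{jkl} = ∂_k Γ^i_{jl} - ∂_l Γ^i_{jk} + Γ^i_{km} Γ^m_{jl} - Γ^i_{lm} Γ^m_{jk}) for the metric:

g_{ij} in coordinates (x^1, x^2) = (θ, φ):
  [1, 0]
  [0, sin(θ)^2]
Non-zero Christoffel symbols (Γ^k_{ij} = Γ^k_{ji}):
Γ^θ_{φ φ} = -sin(2*θ)/2
Γ^φ_{θ φ} = 1/tan(θ)
R^θ_{φ θ φ} = ∂_θ Γ^θ_{φ φ} - ∂_φ Γ^θ_{φ θ} + Γ^θ_{θ m} Γ^m_{φ φ} - Γ^θ_{φ m} Γ^m_{φ θ}
  = (-cos(2*θ)) - (0) + (0) - (-cos(θ)^2) = sin(θ)^2
R^φ_{φ φ φ} = 0 (a repeated index in an antisymmetric pair)
R_{φφ} = R^θ_{φ θ φ} + R^φ_{φ φ φ} = (sin(θ)^2) + (0) = sin(θ)^2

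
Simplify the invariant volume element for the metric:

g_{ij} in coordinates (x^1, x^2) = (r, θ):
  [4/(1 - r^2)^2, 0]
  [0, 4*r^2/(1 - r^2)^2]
det(g) = 16*r^2/(1 - r^2)^4
√|det(g)| = 4*r/(r^2 - 1)^2
Volume element: dV = 4*r/(r^2 - 1)^2 dr dθ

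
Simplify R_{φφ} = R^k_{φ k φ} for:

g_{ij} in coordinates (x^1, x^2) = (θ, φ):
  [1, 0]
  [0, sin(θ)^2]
Non-zero Christoffel symbols (Γ^k_{ij} = Γ^k_{ji}):
Γ^θ_{φ φ} = -sin(2*θ)/2
Γ^φ_{θ φ} = 1/tan(θ)
R^θ_{φ θ φ} = ∂_θ Γ^θ_{φ φ} - ∂_φ Γ^θ_{φ θ} + Γ^θ_{θ m} Γ^m_{φ φ} - Γ^θ_{φ m} Γ^m_{φ θ}
  = (-cos(2*θ)) - (0) + (0) - (-cos(θ)^2) = sin(θ)^2
R^φ_{φ φ φ} = 0 (a repeated index in an antisymmetric pair)
R_{φφ} = R^θ_{φ θ φ} + R^φ_{φ φ φ} = (sin(θ)^2) + (0) = sin(θ)^2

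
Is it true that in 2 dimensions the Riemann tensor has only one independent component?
The number of independent components is n^2(n^2-1)/12 = 4·3/12 = 1 for n = 2 (e.g. R_{1212}).
Yes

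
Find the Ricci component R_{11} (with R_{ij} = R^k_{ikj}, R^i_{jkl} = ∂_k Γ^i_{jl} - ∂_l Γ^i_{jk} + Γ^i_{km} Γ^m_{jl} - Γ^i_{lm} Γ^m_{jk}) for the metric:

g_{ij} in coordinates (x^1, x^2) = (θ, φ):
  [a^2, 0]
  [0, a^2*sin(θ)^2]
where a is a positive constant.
Non-zero Christoffel symbols (Γ^k_{ij} = Γ^k_{ji}):
Γ^θ_{φ φ} = -sin(2*θ)/2
Γ^φ_{θ φ} = 1/tan(θ)
R^θ_{θ θ θ} = 0 (a repeated index in an antisymmetric pair)
R^φ_{θ φ θ} = ∂_φ Γ^φ_{θ θ} - ∂_θ Γ^φ_{θ φ} + Γ^φ_{φ m} Γ^m_{θ θ} - Γ^φ_{θ m} Γ^m_{θ φ}
  = (0) - (-1/sin(θ)^2) + (0) - (1/tan(θ)^2) = 1
R_{θθ} = R^θ_{θ θ θ} + R^φ_{θ φ θ} = (0) + (1) = 1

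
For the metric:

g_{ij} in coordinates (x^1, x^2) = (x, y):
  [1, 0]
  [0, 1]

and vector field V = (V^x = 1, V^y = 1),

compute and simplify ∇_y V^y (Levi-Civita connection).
All Christoffel symbols are zero.
∇_y V^y = ∂_y V^y + Γ^y_{y j} V^j
  = (0) + (0)(1) + (0)(1)
  = 0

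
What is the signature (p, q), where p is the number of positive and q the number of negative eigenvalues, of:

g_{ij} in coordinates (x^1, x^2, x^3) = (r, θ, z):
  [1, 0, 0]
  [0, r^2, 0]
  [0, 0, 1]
The metric is diagonal, so its eigenvalues are the diagonal entries: 1, r^2, 1 (at a generic point, where coordinate-dependent entries are positive).
3 positive, 0 negative.
(3, 0) - Riemannian (positive definite)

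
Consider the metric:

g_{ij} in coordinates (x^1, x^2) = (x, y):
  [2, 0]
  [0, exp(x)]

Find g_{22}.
With x^1 = x, x^2 = y, g_{22} = g_{yy} is the row-2, column-2 entry of the matrix.
g_{22} = exp(x)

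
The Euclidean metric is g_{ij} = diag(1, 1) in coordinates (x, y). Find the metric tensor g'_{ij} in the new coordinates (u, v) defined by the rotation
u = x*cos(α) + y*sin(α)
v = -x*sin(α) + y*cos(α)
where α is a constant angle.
Invert the transformation: x = u*cos(α) - v*sin(α), y = u*sin(α) + v*cos(α)
g'_{ij} = (∂x^k/∂x'^i)(∂x^l/∂x'^j) g_{kl}; with g_{kl} = δ_{kl} this is Σ_k (∂x^k/∂x'^i)(∂x^k/∂x'^j).
Jacobian: ∂x/∂u = cos(α), ∂x/∂v = -sin(α), ∂y/∂u = sin(α), ∂y/∂v = cos(α)
g'_{uu} = (cos(α))(cos(α)) + (sin(α))(sin(α)) = 1
g'_{uv} = (cos(α))(-sin(α)) + (sin(α))(cos(α)) = 0
g'_{vv} = (-sin(α))(-sin(α)) + (cos(α))(cos(α)) = 1
g'_{ij} = diag(1, 1)
The Euclidean metric is invariant under rotations.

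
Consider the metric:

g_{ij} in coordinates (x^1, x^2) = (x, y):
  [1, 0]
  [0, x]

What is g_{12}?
With x^1 = x, x^2 = y, g_{12} = g_{xy} is the row-1, column-2 entry of the matrix.
g_{12} = 0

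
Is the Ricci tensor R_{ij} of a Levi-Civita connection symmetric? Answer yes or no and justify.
R_{ij} = R^k_{ikj}; the pair symmetry R_{kilj} = R_{ljki} gives R_{ij} = R_{ji}.
Yes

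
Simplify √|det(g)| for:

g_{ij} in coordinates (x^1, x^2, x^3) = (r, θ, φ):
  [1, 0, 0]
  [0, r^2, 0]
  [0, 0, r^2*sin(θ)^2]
det(g) = r^4*sin(θ)^2
√|det(g)| = r^2*sin(θ) (taking 0 < θ < π so that |sin(θ)| = sin(θ))
Volume element: dV = r^2*sin(θ) dr dθ dφ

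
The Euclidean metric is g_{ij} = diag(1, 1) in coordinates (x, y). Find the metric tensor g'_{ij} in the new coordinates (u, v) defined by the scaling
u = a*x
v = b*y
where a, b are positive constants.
Invert the transformation: x = u/a, y = v/b
g'_{ij} = (∂x^k/∂x'^i)(∂x^l/∂x'^j) g_{kl}; with g_{kl} = δ_{kl} this is Σ_k (∂x^k/∂x'^i)(∂x^k/∂x'^j).
Jacobian: ∂x/∂u = 1/a, ∂x/∂v = 0, ∂y/∂u = 0, ∂y/∂v = 1/b
g'_{uu} = (1/a)(1/a) + (0)(0) = 1/a^2
g'_{uv} = (1/a)(0) + (0)(1/b) = 0
g'_{vv} = (0)(0) + (1/b)(1/b) = 1/b^2
g'_{ij} = diag(1/a^2, 1/b^2)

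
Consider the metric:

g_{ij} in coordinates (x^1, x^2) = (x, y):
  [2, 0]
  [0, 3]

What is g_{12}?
With x^1 = x, x^2 = y, g_{12} = g_{xy} is the row-1, column-2 entry of the matrix.
g_{12} = 0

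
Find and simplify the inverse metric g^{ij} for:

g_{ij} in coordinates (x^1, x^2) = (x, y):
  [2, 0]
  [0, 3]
The metric is diagonal, so g^{ij} is diagonal with entries 1/g_{ii}: diag(1/2, 1/3).
g^{ij}:
  [1/2, 0]
  [0, 1/3]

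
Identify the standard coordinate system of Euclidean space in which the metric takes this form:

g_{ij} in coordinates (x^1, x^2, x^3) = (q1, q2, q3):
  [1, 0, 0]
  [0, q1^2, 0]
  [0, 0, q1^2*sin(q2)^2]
The line element ds^2 = dq1^2 + q1^2 dq2^2 + q1^2 sin(q2)^2 dq3^2 is dr^2 + r^2 dθ^2 + r^2 sin(θ)^2 dφ^2 with q1 = r, q2 = θ, q3 = φ.
spherical coordinates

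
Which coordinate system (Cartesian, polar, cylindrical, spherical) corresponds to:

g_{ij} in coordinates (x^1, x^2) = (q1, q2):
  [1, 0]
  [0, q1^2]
The line element ds^2 = dq1^2 + q1^2 dq2^2 is dr^2 + r^2 dθ^2 with q1 = r, q2 = θ.
polar coordinates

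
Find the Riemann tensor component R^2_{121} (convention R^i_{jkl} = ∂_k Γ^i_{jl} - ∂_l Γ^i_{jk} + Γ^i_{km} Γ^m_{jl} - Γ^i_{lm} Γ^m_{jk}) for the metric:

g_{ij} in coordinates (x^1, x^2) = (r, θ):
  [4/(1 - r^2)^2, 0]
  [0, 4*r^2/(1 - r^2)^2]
Non-zero Christoffel symbols (Γ^k_{ij} = Γ^k_{ji}):
Γ^r_{r r} = 2*r/(1 - r^2)
Γ^r_{θ θ} = (r^3 + r)/(r^2 - 1)
Γ^θ_{r θ} = (-r^2 - 1)/(r^3 - r)
R^θ_{r θ r} = ∂_θ Γ^θ_{r r} - ∂_r Γ^θ_{r θ} + Γ^θ_{θ m} Γ^m_{r r} - Γ^θ_{r m} Γ^m_{r θ}
  = (0) - ((r^4 + 4*r^2 - 1)/(r^3 - r)^2) + (2*(r^2 + 1)/(r^2 - 1)^2) - ((r^2 + 1)^2/(r^3 - r)^2) = -4/(r^2 - 1)^2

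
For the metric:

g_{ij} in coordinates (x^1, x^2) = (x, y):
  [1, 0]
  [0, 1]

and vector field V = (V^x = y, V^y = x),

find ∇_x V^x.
All Christoffel symbols are zero.
∇_x V^x = ∂_x V^x + Γ^x_{x j} V^j
  = (0) + (0)(y) + (0)(x)
  = 0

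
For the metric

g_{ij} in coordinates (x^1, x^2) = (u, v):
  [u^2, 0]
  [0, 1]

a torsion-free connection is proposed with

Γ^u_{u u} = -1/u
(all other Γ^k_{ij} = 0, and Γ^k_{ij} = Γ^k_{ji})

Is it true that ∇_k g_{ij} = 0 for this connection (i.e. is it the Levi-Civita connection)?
Using ∇_k g_{ij} = ∂_k g_{ij} - Γ^m_{ki} g_{mj} - Γ^m_{kj} g_{im}:
∇_u g_{uu} = (2*u) - (-u) - (-u) = 4*u ≠ 0
So the connection is not metric compatible (it is not the Levi-Civita connection).
No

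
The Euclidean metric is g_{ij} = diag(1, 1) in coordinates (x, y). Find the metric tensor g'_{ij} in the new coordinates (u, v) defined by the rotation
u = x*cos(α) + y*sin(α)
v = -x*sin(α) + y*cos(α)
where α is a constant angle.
Invert the transformation: x = u*cos(α) - v*sin(α), y = u*sin(α) + v*cos(α)
g'_{ij} = (∂x^k/∂x'^i)(∂x^l/∂x'^j) g_{kl}; with g_{kl} = δ_{kl} this is Σ_k (∂x^k/∂x'^i)(∂x^k/∂x'^j).
Jacobian: ∂x/∂u = cos(α), ∂x/∂v = -sin(α), ∂y/∂u = sin(α), ∂y/∂v = cos(α)
g'_{uu} = (cos(α))(cos(α)) + (sin(α))(sin(α)) = 1
g'_{uv} = (cos(α))(-sin(α)) + (sin(α))(cos(α)) = 0
g'_{vv} = (-sin(α))(-sin(α)) + (cos(α))(cos(α)) = 1
g'_{ij} = diag(1, 1)
The Euclidean metric is invariant under rotations.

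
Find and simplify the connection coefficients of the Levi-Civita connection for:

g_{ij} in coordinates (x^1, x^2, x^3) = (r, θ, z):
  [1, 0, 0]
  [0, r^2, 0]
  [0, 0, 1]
Using Γ^k_{ij} = (1/2) g^{km} (∂_i g_{mj} + ∂_j g_{mi} - ∂_m g_{ij}); the metric is diagonal, so only the m = k term contributes.
Non-zero symbols (using the symmetry Γ^k_{ij} = Γ^k_{ji}):
Γ^r_{θ θ} = (1/2) g^{rr} (∂_θ g_{rθ} + ∂_θ g_{rθ} - ∂_r g_{θθ}) = (1/2)(1)((0) + (0) - (2*r)) = -r
Γ^θ_{r θ} = (1/2) g^{θθ} (∂_r g_{θθ} + ∂_θ g_{θr} - ∂_θ g_{rθ}) = (1/2)(1/r^2)((2*r) + (0) - (0)) = 1/r
All other Christoffel symbols are zero.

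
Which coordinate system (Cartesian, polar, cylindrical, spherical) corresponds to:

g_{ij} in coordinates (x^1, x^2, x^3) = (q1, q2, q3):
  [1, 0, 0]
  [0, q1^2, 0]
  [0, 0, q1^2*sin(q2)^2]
The line element ds^2 = dq1^2 + q1^2 dq2^2 + q1^2 sin(q2)^2 dq3^2 is dr^2 + r^2 dθ^2 + r^2 sin(θ)^2 dφ^2 with q1 = r, q2 = θ, q3 = φ.
spherical coordinates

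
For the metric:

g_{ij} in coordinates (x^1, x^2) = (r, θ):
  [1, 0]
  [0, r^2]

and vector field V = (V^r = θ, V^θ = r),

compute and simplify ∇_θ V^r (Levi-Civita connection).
Non-zero Christoffel symbols:
Γ^r_{θ θ} = -r
Γ^θ_{r θ} = 1/r
∇_θ V^r = ∂_θ V^r + Γ^r_{θ j} V^j
  = (1) + (0)(θ) + (-r)(r)
  = 1 - r^2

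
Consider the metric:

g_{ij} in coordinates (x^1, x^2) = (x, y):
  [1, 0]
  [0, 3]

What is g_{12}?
With x^1 = x, x^2 = y, g_{12} = g_{xy} is the row-1, column-2 entry of the matrix.
g_{12} = 0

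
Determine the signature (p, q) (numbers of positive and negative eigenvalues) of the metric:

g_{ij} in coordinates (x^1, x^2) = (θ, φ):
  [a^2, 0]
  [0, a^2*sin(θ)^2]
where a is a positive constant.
The metric is diagonal, so its eigenvalues are the diagonal entries: a^2, a^2*sin(θ)^2 (at a generic point, where coordinate-dependent entries are positive).
2 positive, 0 negative.
(2, 0) - Riemannian (positive definite)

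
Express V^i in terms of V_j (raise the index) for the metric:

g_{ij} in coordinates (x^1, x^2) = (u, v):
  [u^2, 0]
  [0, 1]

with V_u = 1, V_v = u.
Inverse metric (diagonal): g^{uu} = 1/u^2, g^{vv} = 1
V^i = g^{ij} V_j:
V^u = (1/u^2)(1) + (0)(u) = 1/u^2
V^v = (0)(1) + (1)(u) = u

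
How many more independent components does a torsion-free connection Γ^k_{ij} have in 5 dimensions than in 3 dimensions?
Independent components in n dimensions: n × n(n+1)/2 = n^2(n+1)/2.
5D: 5 × 15 = 75
3D: 3 × 6 = 18
Difference = 75 - 18 = 57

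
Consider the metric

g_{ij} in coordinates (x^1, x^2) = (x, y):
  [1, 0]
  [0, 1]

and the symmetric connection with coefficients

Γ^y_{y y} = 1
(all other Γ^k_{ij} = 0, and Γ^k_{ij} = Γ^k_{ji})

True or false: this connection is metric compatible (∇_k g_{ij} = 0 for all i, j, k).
Using ∇_k g_{ij} = ∂_k g_{ij} - Γ^m_{ki} g_{mj} - Γ^m_{kj} g_{im}:
∇_y g_{yy} = (0) - (1) - (1) = -2 ≠ 0
So the connection is not metric compatible (it is not the Levi-Civita connection).
False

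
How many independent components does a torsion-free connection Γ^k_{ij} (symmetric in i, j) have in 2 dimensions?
Γ^k_{ij} has n choices for the upper index and n(n+1)/2 independent symmetric lower index pairs.
Total = 2 × 2×3/2 = 2 × 3 = 6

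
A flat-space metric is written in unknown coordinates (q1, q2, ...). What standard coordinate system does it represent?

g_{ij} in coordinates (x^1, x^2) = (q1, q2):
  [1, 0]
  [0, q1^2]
The line element ds^2 = dq1^2 + q1^2 dq2^2 is dr^2 + r^2 dθ^2 with q1 = r, q2 = θ.
polar coordinates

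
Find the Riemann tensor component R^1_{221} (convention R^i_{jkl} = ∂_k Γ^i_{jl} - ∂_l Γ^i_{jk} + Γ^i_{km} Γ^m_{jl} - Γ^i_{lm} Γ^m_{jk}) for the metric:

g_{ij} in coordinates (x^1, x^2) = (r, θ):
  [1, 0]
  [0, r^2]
Non-zero Christoffel symbols (Γ^k_{ij} = Γ^k_{ji}):
Γ^r_{θ θ} = -r
Γ^θ_{r θ} = 1/r
R^r_{θ θ r} = ∂_θ Γ^r_{θ r} - ∂_r Γ^r_{θ θ} + Γ^r_{θ m} Γ^m_{θ r} - Γ^r_{r m} Γ^m_{θ θ}
  = (0) - (-1) + (-1) - (0) = 0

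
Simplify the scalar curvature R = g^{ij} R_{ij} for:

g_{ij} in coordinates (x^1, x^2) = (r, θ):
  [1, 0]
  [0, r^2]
Non-zero Christoffel symbols (Γ^k_{ij} = Γ^k_{ji}):
Γ^r_{θ θ} = -r
Γ^θ_{r θ} = 1/r
Ricci tensor (R_{ij} = R^k_{ikj}): R_{rr} = 0, R_{rθ} = 0, R_{θθ} = 0
Inverse metric: g^{rr} = 1, g^{θθ} = 1/r^2
R = g^{ij} R_{ij} = (1)(0) + (1/r^2)(0) = 0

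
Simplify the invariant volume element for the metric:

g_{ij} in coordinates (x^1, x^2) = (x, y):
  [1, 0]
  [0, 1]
det(g) = 1
√|det(g)| = 1
Volume element: dV = 1 dx dy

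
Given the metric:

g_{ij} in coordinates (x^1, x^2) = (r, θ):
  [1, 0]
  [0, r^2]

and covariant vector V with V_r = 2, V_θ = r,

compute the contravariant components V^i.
Inverse metric (diagonal): g^{rr} = 1, g^{θθ} = 1/r^2
V^i = g^{ij} V_j:
V^r = (1)(2) + (0)(r) = 2
V^θ = (0)(2) + (1/r^2)(r) = 1/r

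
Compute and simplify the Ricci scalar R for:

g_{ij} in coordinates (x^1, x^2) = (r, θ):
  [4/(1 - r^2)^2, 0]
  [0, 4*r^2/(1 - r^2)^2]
Non-zero Christoffel symbols (Γ^k_{ij} = Γ^k_{ji}):
Γ^r_{r r} = 2*r/(1 - r^2)
Γ^r_{θ θ} = (r^3 + r)/(r^2 - 1)
Γ^θ_{r θ} = (-r^2 - 1)/(r^3 - r)
Ricci tensor (R_{ij} = R^k_{ikj}): R_{rr} = -4/(r^2 - 1)^2, R_{rθ} = 0, R_{θθ} = -4*r^2/(r^2 - 1)^2
Inverse metric: g^{rr} = (1 - r^2)^2/4, g^{θθ} = (1 - r^2)^2/(4*r^2)
R = g^{ij} R_{ij} = ((1 - r^2)^2/4)(-4/(r^2 - 1)^2) + ((1 - r^2)^2/(4*r^2))(-4*r^2/(r^2 - 1)^2) = -2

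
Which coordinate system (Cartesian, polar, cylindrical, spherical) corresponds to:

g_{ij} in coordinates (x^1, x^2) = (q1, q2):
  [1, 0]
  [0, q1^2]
The line element ds^2 = dq1^2 + q1^2 dq2^2 is dr^2 + r^2 dθ^2 with q1 = r, q2 = θ.
polar coordinates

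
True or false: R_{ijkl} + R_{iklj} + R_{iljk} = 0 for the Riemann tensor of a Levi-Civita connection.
This is the first (algebraic) Bianchi identity.
True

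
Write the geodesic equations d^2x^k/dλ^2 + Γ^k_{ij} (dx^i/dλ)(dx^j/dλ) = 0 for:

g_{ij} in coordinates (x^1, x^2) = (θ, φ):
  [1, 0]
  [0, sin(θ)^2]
Geodesic equation: d^2x^k/dλ^2 + Γ^k_{ij} (dx^i/dλ)(dx^j/dλ) = 0.
Non-zero Christoffel symbols:
Γ^θ_{φ φ} = -sin(2*θ)/2
Γ^φ_{θ φ} = 1/tan(θ)
Substituting (the symmetric pair Γ^k_{ij}, Γ^k_{ji} combines into a factor 2):
d^2θ/dλ^2 - (sin(2*θ)/2) (dφ/dλ)^2 = 0
d^2φ/dλ^2 + (2/tan(θ)) (dθ/dλ)(dφ/dλ) = 0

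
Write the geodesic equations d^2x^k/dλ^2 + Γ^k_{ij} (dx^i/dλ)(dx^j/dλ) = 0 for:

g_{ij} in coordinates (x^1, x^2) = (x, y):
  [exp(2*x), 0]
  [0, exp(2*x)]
Geodesic equation: d^2x^k/dλ^2 + Γ^k_{ij} (dx^i/dλ)(dx^j/dλ) = 0.
Non-zero Christoffel symbols:
Γ^x_{x x} = 1
Γ^x_{y y} = -1
Γ^y_{x y} = 1
Substituting (the symmetric pair Γ^k_{ij}, Γ^k_{ji} combines into a factor 2):
d^2x/dλ^2 + (dx/dλ)^2 - (dy/dλ)^2 = 0
d^2y/dλ^2 + 2 (dx/dλ)(dy/dλ) = 0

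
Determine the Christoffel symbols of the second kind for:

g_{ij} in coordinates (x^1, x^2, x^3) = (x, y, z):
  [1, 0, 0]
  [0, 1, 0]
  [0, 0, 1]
Using Γ^k_{ij} = (1/2) g^{km} (∂_i g_{mj} + ∂_j g_{mi} - ∂_m g_{ij}); the metric is diagonal, so only the m = k term contributes.
Every metric component is constant, so all ∂_m g_{ij} = 0 and every Christoffel symbol vanishes.
All Christoffel symbols are zero.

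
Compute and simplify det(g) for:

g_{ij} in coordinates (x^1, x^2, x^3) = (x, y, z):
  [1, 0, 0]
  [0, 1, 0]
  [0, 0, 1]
Diagonal metric: det(g) = g_{11}·g_{22}·g_{33}
= (1)·(1)·(1)
det(g) = 1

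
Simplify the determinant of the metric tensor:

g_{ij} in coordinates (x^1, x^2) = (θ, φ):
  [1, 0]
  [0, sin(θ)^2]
For a 2×2 metric: det(g) = g_{11}·g_{22} - g_{12}·g_{21}
= (1)·(sin(θ)^2) - (0)·(0)
= sin(θ)^2 - 0
det(g) = sin(θ)^2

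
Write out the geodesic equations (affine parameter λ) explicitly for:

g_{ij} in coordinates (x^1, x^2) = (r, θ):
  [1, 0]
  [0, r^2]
Geodesic equation: d^2x^k/dλ^2 + Γ^k_{ij} (dx^i/dλ)(dx^j/dλ) = 0.
Non-zero Christoffel symbols:
Γ^r_{θ θ} = -r
Γ^θ_{r θ} = 1/r
Substituting (the symmetric pair Γ^k_{ij}, Γ^k_{ji} combines into a factor 2):
d^2r/dλ^2 - r (dθ/dλ)^2 = 0
d^2θ/dλ^2 + (2/r) (dr/dλ)(dθ/dλ) = 0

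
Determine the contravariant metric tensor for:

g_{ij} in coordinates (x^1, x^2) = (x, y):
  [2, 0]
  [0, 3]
The metric is diagonal, so g^{ij} is diagonal with entries 1/g_{ii}: diag(1/2, 1/3).
g^{ij}:
  [1/2, 0]
  [0, 1/3]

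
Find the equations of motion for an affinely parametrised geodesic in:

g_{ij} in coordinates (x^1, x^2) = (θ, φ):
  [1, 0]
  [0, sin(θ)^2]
Geodesic equation: d^2x^k/dλ^2 + Γ^k_{ij} (dx^i/dλ)(dx^j/dλ) = 0.
Non-zero Christoffel symbols:
Γ^θ_{φ φ} = -sin(2*θ)/2
Γ^φ_{θ φ} = 1/tan(θ)
Substituting (the symmetric pair Γ^k_{ij}, Γ^k_{ji} combines into a factor 2):
d^2θ/dλ^2 - (sin(2*θ)/2) (dφ/dλ)^2 = 0
d^2φ/dλ^2 + (2/tan(θ)) (dθ/dλ)(dφ/dλ) = 0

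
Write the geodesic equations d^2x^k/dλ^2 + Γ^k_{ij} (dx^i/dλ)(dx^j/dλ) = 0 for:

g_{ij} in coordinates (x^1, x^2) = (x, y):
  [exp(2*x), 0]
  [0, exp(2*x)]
Geodesic equation: d^2x^k/dλ^2 + Γ^k_{ij} (dx^i/dλ)(dx^j/dλ) = 0.
Non-zero Christoffel symbols:
Γ^x_{x x} = 1
Γ^x_{y y} = -1
Γ^y_{x y} = 1
Substituting (the symmetric pair Γ^k_{ij}, Γ^k_{ji} combines into a factor 2):
d^2x/dλ^2 + (dx/dλ)^2 - (dy/dλ)^2 = 0
d^2y/dλ^2 + 2 (dx/dλ)(dy/dλ) = 0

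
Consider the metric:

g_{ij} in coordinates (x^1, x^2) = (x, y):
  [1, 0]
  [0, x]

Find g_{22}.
With x^1 = x, x^2 = y, g_{22} = g_{yy} is the row-2, column-2 entry of the matrix.
g_{22} = x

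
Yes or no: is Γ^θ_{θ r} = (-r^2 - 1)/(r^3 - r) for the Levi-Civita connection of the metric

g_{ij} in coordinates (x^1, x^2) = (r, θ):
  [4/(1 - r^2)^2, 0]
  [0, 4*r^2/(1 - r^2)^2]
Γ^θ_{θ r} = (1/2) g^{θθ} (∂_θ g_{θr} + ∂_r g_{θθ} - ∂_θ g_{θr}) = (1/2)((1 - r^2)^2/(4*r^2))((0) + (-8*(r^3 + r)/(r^2 - 1)^3) - (0)) = (-r^2 - 1)/(r^3 - r)
This equals the proposed value (-r^2 - 1)/(r^3 - r).
Yes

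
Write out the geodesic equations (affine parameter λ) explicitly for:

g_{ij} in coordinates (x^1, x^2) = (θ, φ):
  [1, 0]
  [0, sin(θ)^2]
Geodesic equation: d^2x^k/dλ^2 + Γ^k_{ij} (dx^i/dλ)(dx^j/dλ) = 0.
Non-zero Christoffel symbols:
Γ^θ_{φ φ} = -sin(2*θ)/2
Γ^φ_{θ φ} = 1/tan(θ)
Substituting (the symmetric pair Γ^k_{ij}, Γ^k_{ji} combines into a factor 2):
d^2θ/dλ^2 - (sin(2*θ)/2) (dφ/dλ)^2 = 0
d^2φ/dλ^2 + (2/tan(θ)) (dθ/dλ)(dφ/dλ) = 0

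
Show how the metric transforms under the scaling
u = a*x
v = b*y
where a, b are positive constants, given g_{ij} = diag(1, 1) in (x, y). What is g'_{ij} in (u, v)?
Invert the transformation: x = u/a, y = v/b
g'_{ij} = (∂x^k/∂x'^i)(∂x^l/∂x'^j) g_{kl}; with g_{kl} = δ_{kl} this is Σ_k (∂x^k/∂x'^i)(∂x^k/∂x'^j).
Jacobian: ∂x/∂u = 1/a, ∂x/∂v = 0, ∂y/∂u = 0, ∂y/∂v = 1/b
g'_{uu} = (1/a)(1/a) + (0)(0) = 1/a^2
g'_{uv} = (1/a)(0) + (0)(1/b) = 0
g'_{vv} = (0)(0) + (1/b)(1/b) = 1/b^2
g'_{ij} = diag(1/a^2, 1/b^2)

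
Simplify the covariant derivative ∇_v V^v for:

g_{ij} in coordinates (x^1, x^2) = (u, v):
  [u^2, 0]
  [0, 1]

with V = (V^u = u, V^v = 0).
Non-zero Christoffel symbols:
Γ^u_{u u} = 1/u
∇_v V^v = ∂_v V^v + Γ^v_{v j} V^j
  = (0) + (0)(u) + (0)(0)
  = 0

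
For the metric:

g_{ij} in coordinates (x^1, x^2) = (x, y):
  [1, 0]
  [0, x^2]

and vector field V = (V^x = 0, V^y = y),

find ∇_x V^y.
Non-zero Christoffel symbols:
Γ^x_{y y} = -x
Γ^y_{x y} = 1/x
∇_x V^y = ∂_x V^y + Γ^y_{x j} V^j
  = (0) + (0)(0) + (1/x)(y)
  = y/x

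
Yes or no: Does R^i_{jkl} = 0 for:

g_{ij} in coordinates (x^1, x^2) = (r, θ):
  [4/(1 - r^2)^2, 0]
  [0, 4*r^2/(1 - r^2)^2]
Non-zero Christoffel symbols:
Γ^r_{r r} = 2*r/(1 - r^2)
Γ^r_{θ θ} = (r^3 + r)/(r^2 - 1)
Γ^θ_{r θ} = (-r^2 - 1)/(r^3 - r)
Ricci tensor: R_{rr} = -4/(r^2 - 1)^2, R_{rθ} = 0, R_{θθ} = -4*r^2/(r^2 - 1)^2
The Ricci tensor is non-zero, so the Riemann tensor is non-zero: not flat.
No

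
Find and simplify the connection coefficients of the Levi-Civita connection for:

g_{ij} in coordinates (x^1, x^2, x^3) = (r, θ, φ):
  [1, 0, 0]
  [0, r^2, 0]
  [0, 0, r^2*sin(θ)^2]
Using Γ^k_{ij} = (1/2) g^{km} (∂_i g_{mj} + ∂_j g_{mi} - ∂_m g_{ij}); the metric is diagonal, so only the m = k term contributes.
Non-zero symbols (using the symmetry Γ^k_{ij} = Γ^k_{ji}):
Γ^r_{θ θ} = (1/2) g^{rr} (∂_θ g_{rθ} + ∂_θ g_{rθ} - ∂_r g_{θθ}) = (1/2)(1)((0) + (0) - (2*r)) = -r
Γ^r_{φ φ} = (1/2) g^{rr} (∂_φ g_{rφ} + ∂_φ g_{rφ} - ∂_r g_{φφ}) = (1/2)(1)((0) + (0) - (2*r*sin(θ)^2)) = -r*sin(θ)^2
Γ^θ_{r θ} = (1/2) g^{θθ} (∂_r g_{θθ} + ∂_θ g_{θr} - ∂_θ g_{rθ}) = (1/2)(1/r^2)((2*r) + (0) - (0)) = 1/r
Γ^θ_{φ φ} = (1/2) g^{θθ} (∂_φ g_{θφ} + ∂_φ g_{θφ} - ∂_θ g_{φφ}) = (1/2)(1/r^2)((0) + (0) - (r^2*sin(2*θ))) = -sin(2*θ)/2
Γ^φ_{r φ} = (1/2) g^{φφ} (∂_r g_{φφ} + ∂_φ g_{φr} - ∂_φ g_{rφ}) = (1/2)(1/(r^2*sin(θ)^2))((2*r*sin(θ)^2) + (0) - (0)) = 1/r
Γ^φ_{θ φ} = (1/2) g^{φφ} (∂_θ g_{φφ} + ∂_φ g_{φθ} - ∂_φ g_{θφ}) = (1/2)(1/(r^2*sin(θ)^2))((r^2*sin(2*θ)) + (0) - (0)) = 1/tan(θ)
All other Christoffel symbols are zero.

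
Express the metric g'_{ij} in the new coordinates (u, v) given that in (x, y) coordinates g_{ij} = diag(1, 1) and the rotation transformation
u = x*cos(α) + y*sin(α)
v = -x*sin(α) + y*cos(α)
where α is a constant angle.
Invert the transformation: x = u*cos(α) - v*sin(α), y = u*sin(α) + v*cos(α)
g'_{ij} = (∂x^k/∂x'^i)(∂x^l/∂x'^j) g_{kl}; with g_{kl} = δ_{kl} this is Σ_k (∂x^k/∂x'^i)(∂x^k/∂x'^j).
Jacobian: ∂x/∂u = cos(α), ∂x/∂v = -sin(α), ∂y/∂u = sin(α), ∂y/∂v = cos(α)
g'_{uu} = (cos(α))(cos(α)) + (sin(α))(sin(α)) = 1
g'_{uv} = (cos(α))(-sin(α)) + (sin(α))(cos(α)) = 0
g'_{vv} = (-sin(α))(-sin(α)) + (cos(α))(cos(α)) = 1
g'_{ij} = diag(1, 1)
The Euclidean metric is invariant under rotations.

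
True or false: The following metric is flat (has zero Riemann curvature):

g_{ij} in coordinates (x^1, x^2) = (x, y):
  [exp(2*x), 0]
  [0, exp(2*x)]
Non-zero Christoffel symbols:
Γ^x_{x x} = 1
Γ^x_{y y} = -1
Γ^y_{x y} = 1
Ricci tensor: R_{xx} = 0, R_{xy} = 0, R_{yy} = 0
All R_{ij} vanish; in 2 dimensions the Riemann tensor is fully determined by the Ricci tensor, so R^i_{jkl} = 0: the metric is flat (curvilinear coordinates on flat space).
True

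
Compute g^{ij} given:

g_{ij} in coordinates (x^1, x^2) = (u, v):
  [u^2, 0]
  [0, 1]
The metric is diagonal, so g^{ij} is diagonal with entries 1/g_{ii}: diag(1/(u^2), 1).
g^{ij}:
  [1/u^2, 0]
  [0, 1]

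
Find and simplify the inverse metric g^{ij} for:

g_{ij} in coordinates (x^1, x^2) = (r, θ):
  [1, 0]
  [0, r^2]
The metric is diagonal, so g^{ij} is diagonal with entries 1/g_{ii}: diag(1, 1/(r^2)).
g^{ij}:
  [1, 0]
  [0, 1/r^2]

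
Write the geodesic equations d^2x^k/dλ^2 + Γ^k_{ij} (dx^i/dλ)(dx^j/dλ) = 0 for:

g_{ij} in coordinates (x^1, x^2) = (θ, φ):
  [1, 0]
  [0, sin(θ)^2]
Geodesic equation: d^2x^k/dλ^2 + Γ^k_{ij} (dx^i/dλ)(dx^j/dλ) = 0.
Non-zero Christoffel symbols:
Γ^θ_{φ φ} = -sin(2*θ)/2
Γ^φ_{θ φ} = 1/tan(θ)
Substituting (the symmetric pair Γ^k_{ij}, Γ^k_{ji} combines into a factor 2):
d^2θ/dλ^2 - (sin(2*θ)/2) (dφ/dλ)^2 = 0
d^2φ/dλ^2 + (2/tan(θ)) (dθ/dλ)(dφ/dλ) = 0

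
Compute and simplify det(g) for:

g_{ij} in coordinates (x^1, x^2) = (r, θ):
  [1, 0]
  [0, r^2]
For a 2×2 metric: det(g) = g_{11}·g_{22} - g_{12}·g_{21}
= (1)·(r^2) - (0)·(0)
= r^2 - 0
det(g) = r^2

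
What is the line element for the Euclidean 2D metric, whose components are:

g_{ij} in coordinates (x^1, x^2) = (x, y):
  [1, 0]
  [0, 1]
ds^2 = g_{ij} dx^i dx^j; only the non-zero components contribute.
ds^2 = dx^2 + dy^2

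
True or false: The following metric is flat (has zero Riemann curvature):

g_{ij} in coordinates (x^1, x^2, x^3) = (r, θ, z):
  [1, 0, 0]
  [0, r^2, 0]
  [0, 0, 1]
Non-zero Christoffel symbols:
Γ^r_{θ θ} = -r
Γ^θ_{r θ} = 1/r
Ricci tensor: R_{rr} = 0, R_{rθ} = 0, R_{rz} = 0, R_{θθ} = 0, R_{θz} = 0, R_{zz} = 0
All R_{ij} vanish; in 3 dimensions the Riemann tensor is fully determined by the Ricci tensor, so R^i_{jkl} = 0: the metric is flat (curvilinear coordinates on flat space).
True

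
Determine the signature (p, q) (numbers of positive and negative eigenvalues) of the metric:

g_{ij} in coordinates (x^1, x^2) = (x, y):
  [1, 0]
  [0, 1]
The metric is diagonal, so its eigenvalues are the diagonal entries: 1, 1 (at a generic point, where coordinate-dependent entries are positive).
2 positive, 0 negative.
(2, 0) - Riemannian (positive definite)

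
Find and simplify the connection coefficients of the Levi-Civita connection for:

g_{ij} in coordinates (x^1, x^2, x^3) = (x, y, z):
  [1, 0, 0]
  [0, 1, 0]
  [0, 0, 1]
Using Γ^k_{ij} = (1/2) g^{km} (∂_i g_{mj} + ∂_j g_{mi} - ∂_m g_{ij}); the metric is diagonal, so only the m = k term contributes.
Every metric component is constant, so all ∂_m g_{ij} = 0 and every Christoffel symbol vanishes.
All Christoffel symbols are zero.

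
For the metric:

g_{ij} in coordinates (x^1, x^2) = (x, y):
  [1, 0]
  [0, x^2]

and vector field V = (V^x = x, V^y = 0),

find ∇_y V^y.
Non-zero Christoffel symbols:
Γ^x_{y y} = -x
Γ^y_{x y} = 1/x
∇_y V^y = ∂_y V^y + Γ^y_{y j} V^j
  = (0) + (1/x)(x) + (0)(0)
  = 1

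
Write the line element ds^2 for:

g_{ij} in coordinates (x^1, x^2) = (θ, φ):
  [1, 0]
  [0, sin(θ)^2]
ds^2 = g_{ij} dx^i dx^j; only the non-zero components contribute.
ds^2 = dθ^2 + sin(θ)^2 dφ^2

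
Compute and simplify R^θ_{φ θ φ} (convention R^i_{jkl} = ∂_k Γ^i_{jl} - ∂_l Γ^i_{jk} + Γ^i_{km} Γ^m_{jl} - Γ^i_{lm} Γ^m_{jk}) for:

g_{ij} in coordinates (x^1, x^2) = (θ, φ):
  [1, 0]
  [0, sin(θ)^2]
Non-zero Christoffel symbols (Γ^k_{ij} = Γ^k_{ji}):
Γ^θ_{φ φ} = -sin(2*θ)/2
Γ^φ_{θ φ} = 1/tan(θ)
R^θ_{φ θ φ} = ∂_θ Γ^θ_{φ φ} - ∂_φ Γ^θ_{φ θ} + Γ^θ_{θ m} Γ^m_{φ φ} - Γ^θ_{φ m} Γ^m_{φ θ}
  = (-cos(2*θ)) - (0) + (0) - (-cos(θ)^2) = sin(θ)^2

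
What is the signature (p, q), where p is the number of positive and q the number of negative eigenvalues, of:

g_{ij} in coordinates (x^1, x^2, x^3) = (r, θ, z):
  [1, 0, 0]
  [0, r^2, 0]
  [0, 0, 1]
The metric is diagonal, so its eigenvalues are the diagonal entries: 1, r^2, 1 (at a generic point, where coordinate-dependent entries are positive).
3 positive, 0 negative.
(3, 0) - Riemannian (positive definite)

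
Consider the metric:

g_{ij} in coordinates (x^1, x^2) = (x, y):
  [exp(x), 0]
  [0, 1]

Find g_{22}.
With x^1 = x, x^2 = y, g_{22} = g_{yy} is the row-2, column-2 entry of the matrix.
g_{22} = 1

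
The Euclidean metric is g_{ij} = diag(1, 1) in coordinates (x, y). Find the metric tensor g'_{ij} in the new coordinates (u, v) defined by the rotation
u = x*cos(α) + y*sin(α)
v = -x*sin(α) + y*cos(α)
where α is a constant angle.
Invert the transformation: x = u*cos(α) - v*sin(α), y = u*sin(α) + v*cos(α)
g'_{ij} = (∂x^k/∂x'^i)(∂x^l/∂x'^j) g_{kl}; with g_{kl} = δ_{kl} this is Σ_k (∂x^k/∂x'^i)(∂x^k/∂x'^j).
Jacobian: ∂x/∂u = cos(α), ∂x/∂v = -sin(α), ∂y/∂u = sin(α), ∂y/∂v = cos(α)
g'_{uu} = (cos(α))(cos(α)) + (sin(α))(sin(α)) = 1
g'_{uv} = (cos(α))(-sin(α)) + (sin(α))(cos(α)) = 0
g'_{vv} = (-sin(α))(-sin(α)) + (cos(α))(cos(α)) = 1
g'_{ij} = diag(1, 1)
The Euclidean metric is invariant under rotations.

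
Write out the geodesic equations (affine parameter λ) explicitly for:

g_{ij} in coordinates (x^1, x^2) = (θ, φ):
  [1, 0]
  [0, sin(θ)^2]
Geodesic equation: d^2x^k/dλ^2 + Γ^k_{ij} (dx^i/dλ)(dx^j/dλ) = 0.
Non-zero Christoffel symbols:
Γ^θ_{φ φ} = -sin(2*θ)/2
Γ^φ_{θ φ} = 1/tan(θ)
Substituting (the symmetric pair Γ^k_{ij}, Γ^k_{ji} combines into a factor 2):
d^2θ/dλ^2 - (sin(2*θ)/2) (dφ/dλ)^2 = 0
d^2φ/dλ^2 + (2/tan(θ)) (dθ/dλ)(dφ/dλ) = 0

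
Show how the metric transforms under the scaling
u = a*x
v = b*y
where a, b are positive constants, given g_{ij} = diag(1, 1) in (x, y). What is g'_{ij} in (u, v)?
Invert the transformation: x = u/a, y = v/b
g'_{ij} = (∂x^k/∂x'^i)(∂x^l/∂x'^j) g_{kl}; with g_{kl} = δ_{kl} this is Σ_k (∂x^k/∂x'^i)(∂x^k/∂x'^j).
Jacobian: ∂x/∂u = 1/a, ∂x/∂v = 0, ∂y/∂u = 0, ∂y/∂v = 1/b
g'_{uu} = (1/a)(1/a) + (0)(0) = 1/a^2
g'_{uv} = (1/a)(0) + (0)(1/b) = 0
g'_{vv} = (0)(0) + (1/b)(1/b) = 1/b^2
g'_{ij} = diag(1/a^2, 1/b^2)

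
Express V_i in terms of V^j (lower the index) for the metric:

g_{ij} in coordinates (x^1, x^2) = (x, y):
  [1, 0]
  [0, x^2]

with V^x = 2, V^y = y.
V_i = g_{ij} V^j:
V_x = (1)(2) + (0)(y) = 2
V_y = (0)(2) + (x^2)(y) = x^2*y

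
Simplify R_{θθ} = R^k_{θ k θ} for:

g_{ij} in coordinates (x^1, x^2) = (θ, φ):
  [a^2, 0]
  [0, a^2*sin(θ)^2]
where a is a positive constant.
Non-zero Christoffel symbols (Γ^k_{ij} = Γ^k_{ji}):
Γ^θ_{φ φ} = -sin(2*θ)/2
Γ^φ_{θ φ} = 1/tan(θ)
R^θ_{θ θ θ} = 0 (a repeated index in an antisymmetric pair)
R^φ_{θ φ θ} = ∂_φ Γ^φ_{θ θ} - ∂_θ Γ^φ_{θ φ} + Γ^φ_{φ m} Γ^m_{θ θ} - Γ^φ_{θ m} Γ^m_{θ φ}
  = (0) - (-1/sin(θ)^2) + (0) - (1/tan(θ)^2) = 1
R_{θθ} = R^θ_{θ θ θ} + R^φ_{θ φ θ} = (0) + (1) = 1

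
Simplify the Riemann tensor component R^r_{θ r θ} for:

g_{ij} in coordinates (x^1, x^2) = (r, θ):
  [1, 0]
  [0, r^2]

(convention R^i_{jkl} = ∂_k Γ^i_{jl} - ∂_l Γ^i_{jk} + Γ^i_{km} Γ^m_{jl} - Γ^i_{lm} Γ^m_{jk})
Non-zero Christoffel symbols (Γ^k_{ij} = Γ^k_{ji}):
Γ^r_{θ θ} = -r
Γ^θ_{r θ} = 1/r
R^r_{θ r θ} = ∂_r Γ^r_{θ θ} - ∂_θ Γ^r_{θ r} + Γ^r_{r m} Γ^m_{θ θ} - Γ^r_{θ m} Γ^m_{θ r}
  = (-1) - (0) + (0) - (-1) = 0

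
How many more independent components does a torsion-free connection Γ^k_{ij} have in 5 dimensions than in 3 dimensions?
Independent components in n dimensions: n × n(n+1)/2 = n^2(n+1)/2.
5D: 5 × 15 = 75
3D: 3 × 6 = 18
Difference = 75 - 18 = 57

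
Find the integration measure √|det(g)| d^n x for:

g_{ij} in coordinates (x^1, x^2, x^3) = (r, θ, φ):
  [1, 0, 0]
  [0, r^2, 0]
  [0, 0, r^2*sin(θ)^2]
det(g) = r^4*sin(θ)^2
√|det(g)| = r^2*sin(θ) (taking 0 < θ < π so that |sin(θ)| = sin(θ))
Volume element: dV = r^2*sin(θ) dr dθ dφ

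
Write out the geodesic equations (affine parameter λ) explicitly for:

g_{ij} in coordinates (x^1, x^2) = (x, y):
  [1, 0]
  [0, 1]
Geodesic equation: d^2x^k/dλ^2 + Γ^k_{ij} (dx^i/dλ)(dx^j/dλ) = 0.
All Christoffel symbols vanish, so the geodesics are straight lines:
d^2x/dλ^2 = 0
d^2y/dλ^2 = 0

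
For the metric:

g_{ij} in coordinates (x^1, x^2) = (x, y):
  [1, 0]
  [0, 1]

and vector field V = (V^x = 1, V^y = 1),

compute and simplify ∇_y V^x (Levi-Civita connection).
All Christoffel symbols are zero.
∇_y V^x = ∂_y V^x + Γ^x_{y j} V^j
  = (0) + (0)(1) + (0)(1)
  = 0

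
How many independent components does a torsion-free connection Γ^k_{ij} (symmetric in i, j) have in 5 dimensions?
Γ^k_{ij} has n choices for the upper index and n(n+1)/2 independent symmetric lower index pairs.
Total = 5 × 5×6/2 = 5 × 15 = 75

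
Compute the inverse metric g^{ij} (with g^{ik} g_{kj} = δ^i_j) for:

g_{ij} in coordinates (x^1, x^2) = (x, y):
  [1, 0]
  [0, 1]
The metric is diagonal, so g^{ij} is diagonal with entries 1/g_{ii}: diag(1, 1).
g^{ij}:
  [1, 0]
  [0, 1]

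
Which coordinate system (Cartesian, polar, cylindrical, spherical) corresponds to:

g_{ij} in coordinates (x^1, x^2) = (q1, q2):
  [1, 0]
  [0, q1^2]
The line element ds^2 = dq1^2 + q1^2 dq2^2 is dr^2 + r^2 dθ^2 with q1 = r, q2 = θ.
polar coordinates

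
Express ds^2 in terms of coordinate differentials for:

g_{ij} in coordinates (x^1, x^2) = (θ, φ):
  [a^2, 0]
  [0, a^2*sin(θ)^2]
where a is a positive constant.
ds^2 = g_{ij} dx^i dx^j; only the non-zero components contribute.
ds^2 = a^2 dθ^2 + a^2*sin(θ)^2 dφ^2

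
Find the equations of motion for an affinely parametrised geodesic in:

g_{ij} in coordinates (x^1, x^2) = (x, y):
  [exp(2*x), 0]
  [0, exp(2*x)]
Geodesic equation: d^2x^k/dλ^2 + Γ^k_{ij} (dx^i/dλ)(dx^j/dλ) = 0.
Non-zero Christoffel symbols:
Γ^x_{x x} = 1
Γ^x_{y y} = -1
Γ^y_{x y} = 1
Substituting (the symmetric pair Γ^k_{ij}, Γ^k_{ji} combines into a factor 2):
d^2x/dλ^2 + (dx/dλ)^2 - (dy/dλ)^2 = 0
d^2y/dλ^2 + 2 (dx/dλ)(dy/dλ) = 0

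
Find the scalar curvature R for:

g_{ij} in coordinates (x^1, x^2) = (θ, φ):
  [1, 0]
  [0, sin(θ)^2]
Non-zero Christoffel symbols (Γ^k_{ij} = Γ^k_{ji}):
Γ^θ_{φ φ} = -sin(2*θ)/2
Γ^φ_{θ φ} = 1/tan(θ)
Ricci tensor (R_{ij} = R^k_{ikj}): R_{θθ} = 1, R_{θφ} = 0, R_{φφ} = sin(θ)^2
Inverse metric: g^{θθ} = 1, g^{φφ} = 1/sin(θ)^2
R = g^{ij} R_{ij} = (1)(1) + (1/sin(θ)^2)(sin(θ)^2) = 2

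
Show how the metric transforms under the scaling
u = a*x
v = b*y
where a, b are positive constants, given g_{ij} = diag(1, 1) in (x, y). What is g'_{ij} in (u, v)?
Invert the transformation: x = u/a, y = v/b
g'_{ij} = (∂x^k/∂x'^i)(∂x^l/∂x'^j) g_{kl}; with g_{kl} = δ_{kl} this is Σ_k (∂x^k/∂x'^i)(∂x^k/∂x'^j).
Jacobian: ∂x/∂u = 1/a, ∂x/∂v = 0, ∂y/∂u = 0, ∂y/∂v = 1/b
g'_{uu} = (1/a)(1/a) + (0)(0) = 1/a^2
g'_{uv} = (1/a)(0) + (0)(1/b) = 0
g'_{vv} = (0)(0) + (1/b)(1/b) = 1/b^2
g'_{ij} = diag(1/a^2, 1/b^2)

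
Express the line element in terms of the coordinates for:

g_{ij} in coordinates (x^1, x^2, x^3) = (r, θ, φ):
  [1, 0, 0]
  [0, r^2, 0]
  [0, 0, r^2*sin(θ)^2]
ds^2 = g_{ij} dx^i dx^j; only the non-zero components contribute.
ds^2 = dr^2 + r^2 dθ^2 + r^2*sin(θ)^2 dφ^2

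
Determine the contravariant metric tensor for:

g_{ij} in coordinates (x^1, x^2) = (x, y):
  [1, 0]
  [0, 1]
The metric is diagonal, so g^{ij} is diagonal with entries 1/g_{ii}: diag(1, 1).
g^{ij}:
  [1, 0]
  [0, 1]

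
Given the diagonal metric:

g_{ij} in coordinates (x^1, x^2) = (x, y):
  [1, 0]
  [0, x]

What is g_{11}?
With x^1 = x, x^2 = y, g_{11} = g_{xx} is the row-1, column-1 entry of the matrix.
g_{11} = 1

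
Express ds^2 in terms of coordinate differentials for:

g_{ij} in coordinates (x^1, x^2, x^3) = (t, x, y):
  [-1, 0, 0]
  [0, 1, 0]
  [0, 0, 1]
ds^2 = g_{ij} dx^i dx^j; only the non-zero components contribute.
ds^2 = -dt^2 + dx^2 + dy^2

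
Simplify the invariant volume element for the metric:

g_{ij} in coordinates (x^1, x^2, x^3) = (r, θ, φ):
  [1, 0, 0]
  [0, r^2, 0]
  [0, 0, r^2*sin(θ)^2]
det(g) = r^4*sin(θ)^2
√|det(g)| = r^2*sin(θ) (taking 0 < θ < π so that |sin(θ)| = sin(θ))
Volume element: dV = r^2*sin(θ) dr dθ dφ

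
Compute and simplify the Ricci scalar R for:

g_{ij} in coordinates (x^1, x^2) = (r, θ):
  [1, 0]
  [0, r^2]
Non-zero Christoffel symbols (Γ^k_{ij} = Γ^k_{ji}):
Γ^r_{θ θ} = -r
Γ^θ_{r θ} = 1/r
Ricci tensor (R_{ij} = R^k_{ikj}): R_{rr} = 0, R_{rθ} = 0, R_{θθ} = 0
Inverse metric: g^{rr} = 1, g^{θθ} = 1/r^2
R = g^{ij} R_{ij} = (1)(0) + (1/r^2)(0) = 0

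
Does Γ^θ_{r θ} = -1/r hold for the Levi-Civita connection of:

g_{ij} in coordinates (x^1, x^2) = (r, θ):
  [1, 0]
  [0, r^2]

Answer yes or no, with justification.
Γ^θ_{r θ} = (1/2) g^{θθ} (∂_r g_{θθ} + ∂_θ g_{θr} - ∂_θ g_{rθ}) = (1/2)(1/r^2)((2*r) + (0) - (0)) = 1/r
This differs from the proposed value -1/r.
No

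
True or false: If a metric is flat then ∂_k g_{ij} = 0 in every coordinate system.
Flatness means R^i_{jkl} = 0; the components can still vary, e.g. the flat plane in polar coordinates has g_{θθ} = r^2.
False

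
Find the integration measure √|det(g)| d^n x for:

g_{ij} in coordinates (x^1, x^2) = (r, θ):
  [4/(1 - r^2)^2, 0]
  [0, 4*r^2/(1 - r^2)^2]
det(g) = 16*r^2/(1 - r^2)^4
√|det(g)| = 4*r/(r^2 - 1)^2
Volume element: dV = 4*r/(r^2 - 1)^2 dr dθ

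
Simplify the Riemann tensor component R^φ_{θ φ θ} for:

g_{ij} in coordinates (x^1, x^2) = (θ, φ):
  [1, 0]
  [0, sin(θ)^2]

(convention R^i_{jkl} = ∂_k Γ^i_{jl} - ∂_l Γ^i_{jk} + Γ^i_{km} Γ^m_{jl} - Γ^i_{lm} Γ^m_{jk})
Non-zero Christoffel symbols (Γ^k_{ij} = Γ^k_{ji}):
Γ^θ_{φ φ} = -sin(2*θ)/2
Γ^φ_{θ φ} = 1/tan(θ)
R^φ_{θ φ θ} = ∂_φ Γ^φ_{θ θ} - ∂_θ Γ^φ_{θ φ} + Γ^φ_{φ m} Γ^m_{θ θ} - Γ^φ_{θ m} Γ^m_{θ φ}
  = (0) - (-1/sin(θ)^2) + (0) - (1/tan(θ)^2) = 1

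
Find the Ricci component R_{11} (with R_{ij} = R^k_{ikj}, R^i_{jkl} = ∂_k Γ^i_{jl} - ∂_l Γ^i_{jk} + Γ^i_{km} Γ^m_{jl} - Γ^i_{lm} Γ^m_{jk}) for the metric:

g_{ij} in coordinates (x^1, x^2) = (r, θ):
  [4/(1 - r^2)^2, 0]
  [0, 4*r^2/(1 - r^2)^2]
Non-zero Christoffel symbols (Γ^k_{ij} = Γ^k_{ji}):
Γ^r_{r r} = 2*r/(1 - r^2)
Γ^r_{θ θ} = (r^3 + r)/(r^2 - 1)
Γ^θ_{r θ} = (-r^2 - 1)/(r^3 - r)
R^r_{r r r} = 0 (a repeated index in an antisymmetric pair)
R^θ_{r θ r} = ∂_θ Γ^θ_{r r} - ∂_r Γ^θ_{r θ} + Γ^θ_{θ m} Γ^m_{r r} - Γ^θ_{r m} Γ^m_{r θ}
  = (0) - ((r^4 + 4*r^2 - 1)/(r^3 - r)^2) + (2*(r^2 + 1)/(r^2 - 1)^2) - ((r^2 + 1)^2/(r^3 - r)^2) = -4/(r^2 - 1)^2
R_{rr} = R^r_{r r r} + R^θ_{r θ r} = (0) + (-4/(r^2 - 1)^2) = -4/(r^2 - 1)^2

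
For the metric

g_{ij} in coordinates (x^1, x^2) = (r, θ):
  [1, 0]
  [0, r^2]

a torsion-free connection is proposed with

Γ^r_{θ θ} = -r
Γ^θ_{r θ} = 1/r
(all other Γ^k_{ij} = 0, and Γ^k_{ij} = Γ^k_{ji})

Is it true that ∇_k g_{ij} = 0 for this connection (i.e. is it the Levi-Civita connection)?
Using ∇_k g_{ij} = ∂_k g_{ij} - Γ^m_{ki} g_{mj} - Γ^m_{kj} g_{im}:
e.g. ∇_r g_{θθ} = (2*r) - (r) - (r) = 0
Every component ∇_k g_{ij} vanishes: the connection is metric compatible.
Yes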